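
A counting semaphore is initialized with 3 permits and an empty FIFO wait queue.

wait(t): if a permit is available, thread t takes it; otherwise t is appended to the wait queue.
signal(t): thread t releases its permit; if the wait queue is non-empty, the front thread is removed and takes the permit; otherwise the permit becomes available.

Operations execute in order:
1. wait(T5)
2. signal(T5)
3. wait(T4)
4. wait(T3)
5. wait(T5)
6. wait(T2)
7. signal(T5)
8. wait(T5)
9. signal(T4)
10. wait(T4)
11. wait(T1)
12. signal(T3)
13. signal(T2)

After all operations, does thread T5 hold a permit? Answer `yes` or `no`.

Step 1: wait(T5) -> count=2 queue=[] holders={T5}
Step 2: signal(T5) -> count=3 queue=[] holders={none}
Step 3: wait(T4) -> count=2 queue=[] holders={T4}
Step 4: wait(T3) -> count=1 queue=[] holders={T3,T4}
Step 5: wait(T5) -> count=0 queue=[] holders={T3,T4,T5}
Step 6: wait(T2) -> count=0 queue=[T2] holders={T3,T4,T5}
Step 7: signal(T5) -> count=0 queue=[] holders={T2,T3,T4}
Step 8: wait(T5) -> count=0 queue=[T5] holders={T2,T3,T4}
Step 9: signal(T4) -> count=0 queue=[] holders={T2,T3,T5}
Step 10: wait(T4) -> count=0 queue=[T4] holders={T2,T3,T5}
Step 11: wait(T1) -> count=0 queue=[T4,T1] holders={T2,T3,T5}
Step 12: signal(T3) -> count=0 queue=[T1] holders={T2,T4,T5}
Step 13: signal(T2) -> count=0 queue=[] holders={T1,T4,T5}
Final holders: {T1,T4,T5} -> T5 in holders

Answer: yes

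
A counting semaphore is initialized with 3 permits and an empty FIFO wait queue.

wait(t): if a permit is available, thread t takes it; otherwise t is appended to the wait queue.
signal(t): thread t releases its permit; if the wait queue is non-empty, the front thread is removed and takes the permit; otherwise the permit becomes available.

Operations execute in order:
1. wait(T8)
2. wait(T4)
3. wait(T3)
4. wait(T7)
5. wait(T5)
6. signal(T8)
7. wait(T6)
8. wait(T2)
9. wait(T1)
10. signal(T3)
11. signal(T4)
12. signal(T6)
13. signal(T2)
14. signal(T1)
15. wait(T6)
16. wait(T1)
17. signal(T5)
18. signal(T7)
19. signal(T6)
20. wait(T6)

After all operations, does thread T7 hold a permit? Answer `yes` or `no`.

Step 1: wait(T8) -> count=2 queue=[] holders={T8}
Step 2: wait(T4) -> count=1 queue=[] holders={T4,T8}
Step 3: wait(T3) -> count=0 queue=[] holders={T3,T4,T8}
Step 4: wait(T7) -> count=0 queue=[T7] holders={T3,T4,T8}
Step 5: wait(T5) -> count=0 queue=[T7,T5] holders={T3,T4,T8}
Step 6: signal(T8) -> count=0 queue=[T5] holders={T3,T4,T7}
Step 7: wait(T6) -> count=0 queue=[T5,T6] holders={T3,T4,T7}
Step 8: wait(T2) -> count=0 queue=[T5,T6,T2] holders={T3,T4,T7}
Step 9: wait(T1) -> count=0 queue=[T5,T6,T2,T1] holders={T3,T4,T7}
Step 10: signal(T3) -> count=0 queue=[T6,T2,T1] holders={T4,T5,T7}
Step 11: signal(T4) -> count=0 queue=[T2,T1] holders={T5,T6,T7}
Step 12: signal(T6) -> count=0 queue=[T1] holders={T2,T5,T7}
Step 13: signal(T2) -> count=0 queue=[] holders={T1,T5,T7}
Step 14: signal(T1) -> count=1 queue=[] holders={T5,T7}
Step 15: wait(T6) -> count=0 queue=[] holders={T5,T6,T7}
Step 16: wait(T1) -> count=0 queue=[T1] holders={T5,T6,T7}
Step 17: signal(T5) -> count=0 queue=[] holders={T1,T6,T7}
Step 18: signal(T7) -> count=1 queue=[] holders={T1,T6}
Step 19: signal(T6) -> count=2 queue=[] holders={T1}
Step 20: wait(T6) -> count=1 queue=[] holders={T1,T6}
Final holders: {T1,T6} -> T7 not in holders

Answer: no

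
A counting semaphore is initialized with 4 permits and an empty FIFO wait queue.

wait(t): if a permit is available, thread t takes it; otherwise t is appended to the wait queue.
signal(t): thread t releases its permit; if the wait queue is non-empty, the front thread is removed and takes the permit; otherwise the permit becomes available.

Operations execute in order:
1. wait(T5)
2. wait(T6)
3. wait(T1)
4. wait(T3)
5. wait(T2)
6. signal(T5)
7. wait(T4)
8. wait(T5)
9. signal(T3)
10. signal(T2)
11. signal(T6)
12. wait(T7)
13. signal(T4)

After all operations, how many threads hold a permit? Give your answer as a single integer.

Answer: 3

Derivation:
Step 1: wait(T5) -> count=3 queue=[] holders={T5}
Step 2: wait(T6) -> count=2 queue=[] holders={T5,T6}
Step 3: wait(T1) -> count=1 queue=[] holders={T1,T5,T6}
Step 4: wait(T3) -> count=0 queue=[] holders={T1,T3,T5,T6}
Step 5: wait(T2) -> count=0 queue=[T2] holders={T1,T3,T5,T6}
Step 6: signal(T5) -> count=0 queue=[] holders={T1,T2,T3,T6}
Step 7: wait(T4) -> count=0 queue=[T4] holders={T1,T2,T3,T6}
Step 8: wait(T5) -> count=0 queue=[T4,T5] holders={T1,T2,T3,T6}
Step 9: signal(T3) -> count=0 queue=[T5] holders={T1,T2,T4,T6}
Step 10: signal(T2) -> count=0 queue=[] holders={T1,T4,T5,T6}
Step 11: signal(T6) -> count=1 queue=[] holders={T1,T4,T5}
Step 12: wait(T7) -> count=0 queue=[] holders={T1,T4,T5,T7}
Step 13: signal(T4) -> count=1 queue=[] holders={T1,T5,T7}
Final holders: {T1,T5,T7} -> 3 thread(s)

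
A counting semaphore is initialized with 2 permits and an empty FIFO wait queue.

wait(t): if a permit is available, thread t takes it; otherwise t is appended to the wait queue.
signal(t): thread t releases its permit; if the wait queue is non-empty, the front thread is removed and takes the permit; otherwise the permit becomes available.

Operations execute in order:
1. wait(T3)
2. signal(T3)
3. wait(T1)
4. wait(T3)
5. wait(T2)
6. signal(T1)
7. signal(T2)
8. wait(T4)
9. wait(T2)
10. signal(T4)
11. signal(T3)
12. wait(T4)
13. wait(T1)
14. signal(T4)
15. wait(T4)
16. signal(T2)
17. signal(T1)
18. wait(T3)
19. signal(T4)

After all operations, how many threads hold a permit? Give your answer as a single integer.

Answer: 1

Derivation:
Step 1: wait(T3) -> count=1 queue=[] holders={T3}
Step 2: signal(T3) -> count=2 queue=[] holders={none}
Step 3: wait(T1) -> count=1 queue=[] holders={T1}
Step 4: wait(T3) -> count=0 queue=[] holders={T1,T3}
Step 5: wait(T2) -> count=0 queue=[T2] holders={T1,T3}
Step 6: signal(T1) -> count=0 queue=[] holders={T2,T3}
Step 7: signal(T2) -> count=1 queue=[] holders={T3}
Step 8: wait(T4) -> count=0 queue=[] holders={T3,T4}
Step 9: wait(T2) -> count=0 queue=[T2] holders={T3,T4}
Step 10: signal(T4) -> count=0 queue=[] holders={T2,T3}
Step 11: signal(T3) -> count=1 queue=[] holders={T2}
Step 12: wait(T4) -> count=0 queue=[] holders={T2,T4}
Step 13: wait(T1) -> count=0 queue=[T1] holders={T2,T4}
Step 14: signal(T4) -> count=0 queue=[] holders={T1,T2}
Step 15: wait(T4) -> count=0 queue=[T4] holders={T1,T2}
Step 16: signal(T2) -> count=0 queue=[] holders={T1,T4}
Step 17: signal(T1) -> count=1 queue=[] holders={T4}
Step 18: wait(T3) -> count=0 queue=[] holders={T3,T4}
Step 19: signal(T4) -> count=1 queue=[] holders={T3}
Final holders: {T3} -> 1 thread(s)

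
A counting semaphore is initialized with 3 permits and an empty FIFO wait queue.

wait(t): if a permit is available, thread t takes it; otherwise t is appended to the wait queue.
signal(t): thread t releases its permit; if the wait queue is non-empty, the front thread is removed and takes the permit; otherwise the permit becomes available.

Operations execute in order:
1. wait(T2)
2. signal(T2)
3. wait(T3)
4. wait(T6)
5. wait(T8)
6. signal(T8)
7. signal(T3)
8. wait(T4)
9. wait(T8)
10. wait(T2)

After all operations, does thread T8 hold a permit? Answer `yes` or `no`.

Step 1: wait(T2) -> count=2 queue=[] holders={T2}
Step 2: signal(T2) -> count=3 queue=[] holders={none}
Step 3: wait(T3) -> count=2 queue=[] holders={T3}
Step 4: wait(T6) -> count=1 queue=[] holders={T3,T6}
Step 5: wait(T8) -> count=0 queue=[] holders={T3,T6,T8}
Step 6: signal(T8) -> count=1 queue=[] holders={T3,T6}
Step 7: signal(T3) -> count=2 queue=[] holders={T6}
Step 8: wait(T4) -> count=1 queue=[] holders={T4,T6}
Step 9: wait(T8) -> count=0 queue=[] holders={T4,T6,T8}
Step 10: wait(T2) -> count=0 queue=[T2] holders={T4,T6,T8}
Final holders: {T4,T6,T8} -> T8 in holders

Answer: yes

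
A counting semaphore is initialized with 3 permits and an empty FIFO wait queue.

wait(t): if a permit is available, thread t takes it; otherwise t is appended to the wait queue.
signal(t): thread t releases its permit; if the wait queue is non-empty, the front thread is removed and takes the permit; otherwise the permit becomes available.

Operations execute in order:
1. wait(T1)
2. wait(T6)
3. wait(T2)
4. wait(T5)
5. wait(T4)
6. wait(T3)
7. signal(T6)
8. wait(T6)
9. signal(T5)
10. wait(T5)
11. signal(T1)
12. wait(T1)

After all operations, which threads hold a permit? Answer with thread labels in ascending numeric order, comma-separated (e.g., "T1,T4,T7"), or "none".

Step 1: wait(T1) -> count=2 queue=[] holders={T1}
Step 2: wait(T6) -> count=1 queue=[] holders={T1,T6}
Step 3: wait(T2) -> count=0 queue=[] holders={T1,T2,T6}
Step 4: wait(T5) -> count=0 queue=[T5] holders={T1,T2,T6}
Step 5: wait(T4) -> count=0 queue=[T5,T4] holders={T1,T2,T6}
Step 6: wait(T3) -> count=0 queue=[T5,T4,T3] holders={T1,T2,T6}
Step 7: signal(T6) -> count=0 queue=[T4,T3] holders={T1,T2,T5}
Step 8: wait(T6) -> count=0 queue=[T4,T3,T6] holders={T1,T2,T5}
Step 9: signal(T5) -> count=0 queue=[T3,T6] holders={T1,T2,T4}
Step 10: wait(T5) -> count=0 queue=[T3,T6,T5] holders={T1,T2,T4}
Step 11: signal(T1) -> count=0 queue=[T6,T5] holders={T2,T3,T4}
Step 12: wait(T1) -> count=0 queue=[T6,T5,T1] holders={T2,T3,T4}
Final holders: T2,T3,T4

Answer: T2,T3,T4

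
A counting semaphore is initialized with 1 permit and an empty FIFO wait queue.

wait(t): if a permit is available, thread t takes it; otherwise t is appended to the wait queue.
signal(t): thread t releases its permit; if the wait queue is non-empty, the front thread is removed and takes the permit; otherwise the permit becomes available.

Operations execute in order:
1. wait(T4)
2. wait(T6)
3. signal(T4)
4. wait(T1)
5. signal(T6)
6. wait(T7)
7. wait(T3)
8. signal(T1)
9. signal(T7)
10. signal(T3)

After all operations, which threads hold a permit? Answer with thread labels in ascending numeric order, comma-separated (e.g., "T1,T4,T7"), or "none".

Step 1: wait(T4) -> count=0 queue=[] holders={T4}
Step 2: wait(T6) -> count=0 queue=[T6] holders={T4}
Step 3: signal(T4) -> count=0 queue=[] holders={T6}
Step 4: wait(T1) -> count=0 queue=[T1] holders={T6}
Step 5: signal(T6) -> count=0 queue=[] holders={T1}
Step 6: wait(T7) -> count=0 queue=[T7] holders={T1}
Step 7: wait(T3) -> count=0 queue=[T7,T3] holders={T1}
Step 8: signal(T1) -> count=0 queue=[T3] holders={T7}
Step 9: signal(T7) -> count=0 queue=[] holders={T3}
Step 10: signal(T3) -> count=1 queue=[] holders={none}
Final holders: none

Answer: none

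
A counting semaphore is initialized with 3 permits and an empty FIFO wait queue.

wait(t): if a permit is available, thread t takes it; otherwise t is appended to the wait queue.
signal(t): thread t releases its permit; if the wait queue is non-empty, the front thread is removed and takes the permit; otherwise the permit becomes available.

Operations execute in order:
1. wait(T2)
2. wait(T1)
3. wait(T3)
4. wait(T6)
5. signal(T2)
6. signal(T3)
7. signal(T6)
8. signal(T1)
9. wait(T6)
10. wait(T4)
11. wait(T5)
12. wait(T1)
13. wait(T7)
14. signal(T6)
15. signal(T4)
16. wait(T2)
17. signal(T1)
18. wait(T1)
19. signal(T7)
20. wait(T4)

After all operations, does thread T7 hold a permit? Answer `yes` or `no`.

Answer: no

Derivation:
Step 1: wait(T2) -> count=2 queue=[] holders={T2}
Step 2: wait(T1) -> count=1 queue=[] holders={T1,T2}
Step 3: wait(T3) -> count=0 queue=[] holders={T1,T2,T3}
Step 4: wait(T6) -> count=0 queue=[T6] holders={T1,T2,T3}
Step 5: signal(T2) -> count=0 queue=[] holders={T1,T3,T6}
Step 6: signal(T3) -> count=1 queue=[] holders={T1,T6}
Step 7: signal(T6) -> count=2 queue=[] holders={T1}
Step 8: signal(T1) -> count=3 queue=[] holders={none}
Step 9: wait(T6) -> count=2 queue=[] holders={T6}
Step 10: wait(T4) -> count=1 queue=[] holders={T4,T6}
Step 11: wait(T5) -> count=0 queue=[] holders={T4,T5,T6}
Step 12: wait(T1) -> count=0 queue=[T1] holders={T4,T5,T6}
Step 13: wait(T7) -> count=0 queue=[T1,T7] holders={T4,T5,T6}
Step 14: signal(T6) -> count=0 queue=[T7] holders={T1,T4,T5}
Step 15: signal(T4) -> count=0 queue=[] holders={T1,T5,T7}
Step 16: wait(T2) -> count=0 queue=[T2] holders={T1,T5,T7}
Step 17: signal(T1) -> count=0 queue=[] holders={T2,T5,T7}
Step 18: wait(T1) -> count=0 queue=[T1] holders={T2,T5,T7}
Step 19: signal(T7) -> count=0 queue=[] holders={T1,T2,T5}
Step 20: wait(T4) -> count=0 queue=[T4] holders={T1,T2,T5}
Final holders: {T1,T2,T5} -> T7 not in holders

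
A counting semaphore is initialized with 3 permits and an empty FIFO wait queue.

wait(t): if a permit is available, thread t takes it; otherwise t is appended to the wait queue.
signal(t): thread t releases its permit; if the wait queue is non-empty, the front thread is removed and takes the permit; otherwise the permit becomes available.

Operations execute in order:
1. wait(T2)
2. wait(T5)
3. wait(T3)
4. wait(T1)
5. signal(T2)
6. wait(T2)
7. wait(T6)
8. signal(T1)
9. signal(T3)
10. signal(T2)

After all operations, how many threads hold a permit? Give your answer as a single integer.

Step 1: wait(T2) -> count=2 queue=[] holders={T2}
Step 2: wait(T5) -> count=1 queue=[] holders={T2,T5}
Step 3: wait(T3) -> count=0 queue=[] holders={T2,T3,T5}
Step 4: wait(T1) -> count=0 queue=[T1] holders={T2,T3,T5}
Step 5: signal(T2) -> count=0 queue=[] holders={T1,T3,T5}
Step 6: wait(T2) -> count=0 queue=[T2] holders={T1,T3,T5}
Step 7: wait(T6) -> count=0 queue=[T2,T6] holders={T1,T3,T5}
Step 8: signal(T1) -> count=0 queue=[T6] holders={T2,T3,T5}
Step 9: signal(T3) -> count=0 queue=[] holders={T2,T5,T6}
Step 10: signal(T2) -> count=1 queue=[] holders={T5,T6}
Final holders: {T5,T6} -> 2 thread(s)

Answer: 2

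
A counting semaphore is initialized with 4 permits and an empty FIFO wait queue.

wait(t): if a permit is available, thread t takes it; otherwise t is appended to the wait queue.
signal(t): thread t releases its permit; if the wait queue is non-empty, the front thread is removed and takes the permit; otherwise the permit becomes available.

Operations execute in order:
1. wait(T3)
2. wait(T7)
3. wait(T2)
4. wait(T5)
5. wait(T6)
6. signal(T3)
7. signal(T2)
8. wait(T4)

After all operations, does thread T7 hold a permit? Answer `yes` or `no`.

Step 1: wait(T3) -> count=3 queue=[] holders={T3}
Step 2: wait(T7) -> count=2 queue=[] holders={T3,T7}
Step 3: wait(T2) -> count=1 queue=[] holders={T2,T3,T7}
Step 4: wait(T5) -> count=0 queue=[] holders={T2,T3,T5,T7}
Step 5: wait(T6) -> count=0 queue=[T6] holders={T2,T3,T5,T7}
Step 6: signal(T3) -> count=0 queue=[] holders={T2,T5,T6,T7}
Step 7: signal(T2) -> count=1 queue=[] holders={T5,T6,T7}
Step 8: wait(T4) -> count=0 queue=[] holders={T4,T5,T6,T7}
Final holders: {T4,T5,T6,T7} -> T7 in holders

Answer: yes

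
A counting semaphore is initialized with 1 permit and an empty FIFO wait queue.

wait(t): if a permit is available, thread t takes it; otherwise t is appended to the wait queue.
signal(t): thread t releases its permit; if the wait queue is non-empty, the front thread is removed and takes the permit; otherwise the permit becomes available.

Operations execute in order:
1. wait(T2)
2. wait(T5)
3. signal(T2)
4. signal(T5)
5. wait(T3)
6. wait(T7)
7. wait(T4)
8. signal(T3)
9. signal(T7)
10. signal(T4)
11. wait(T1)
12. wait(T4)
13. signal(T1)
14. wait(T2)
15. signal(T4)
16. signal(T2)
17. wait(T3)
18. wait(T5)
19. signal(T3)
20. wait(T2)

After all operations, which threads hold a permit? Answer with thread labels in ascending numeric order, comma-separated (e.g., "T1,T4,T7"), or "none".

Answer: T5

Derivation:
Step 1: wait(T2) -> count=0 queue=[] holders={T2}
Step 2: wait(T5) -> count=0 queue=[T5] holders={T2}
Step 3: signal(T2) -> count=0 queue=[] holders={T5}
Step 4: signal(T5) -> count=1 queue=[] holders={none}
Step 5: wait(T3) -> count=0 queue=[] holders={T3}
Step 6: wait(T7) -> count=0 queue=[T7] holders={T3}
Step 7: wait(T4) -> count=0 queue=[T7,T4] holders={T3}
Step 8: signal(T3) -> count=0 queue=[T4] holders={T7}
Step 9: signal(T7) -> count=0 queue=[] holders={T4}
Step 10: signal(T4) -> count=1 queue=[] holders={none}
Step 11: wait(T1) -> count=0 queue=[] holders={T1}
Step 12: wait(T4) -> count=0 queue=[T4] holders={T1}
Step 13: signal(T1) -> count=0 queue=[] holders={T4}
Step 14: wait(T2) -> count=0 queue=[T2] holders={T4}
Step 15: signal(T4) -> count=0 queue=[] holders={T2}
Step 16: signal(T2) -> count=1 queue=[] holders={none}
Step 17: wait(T3) -> count=0 queue=[] holders={T3}
Step 18: wait(T5) -> count=0 queue=[T5] holders={T3}
Step 19: signal(T3) -> count=0 queue=[] holders={T5}
Step 20: wait(T2) -> count=0 queue=[T2] holders={T5}
Final holders: T5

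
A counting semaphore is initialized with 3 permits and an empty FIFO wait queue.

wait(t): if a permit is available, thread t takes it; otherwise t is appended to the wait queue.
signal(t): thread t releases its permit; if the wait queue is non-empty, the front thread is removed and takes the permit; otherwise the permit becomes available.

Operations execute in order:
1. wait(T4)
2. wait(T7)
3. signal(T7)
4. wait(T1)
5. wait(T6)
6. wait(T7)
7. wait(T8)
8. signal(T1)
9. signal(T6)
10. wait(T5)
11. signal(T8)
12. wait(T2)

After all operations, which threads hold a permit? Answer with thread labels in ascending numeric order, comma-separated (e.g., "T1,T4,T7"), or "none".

Step 1: wait(T4) -> count=2 queue=[] holders={T4}
Step 2: wait(T7) -> count=1 queue=[] holders={T4,T7}
Step 3: signal(T7) -> count=2 queue=[] holders={T4}
Step 4: wait(T1) -> count=1 queue=[] holders={T1,T4}
Step 5: wait(T6) -> count=0 queue=[] holders={T1,T4,T6}
Step 6: wait(T7) -> count=0 queue=[T7] holders={T1,T4,T6}
Step 7: wait(T8) -> count=0 queue=[T7,T8] holders={T1,T4,T6}
Step 8: signal(T1) -> count=0 queue=[T8] holders={T4,T6,T7}
Step 9: signal(T6) -> count=0 queue=[] holders={T4,T7,T8}
Step 10: wait(T5) -> count=0 queue=[T5] holders={T4,T7,T8}
Step 11: signal(T8) -> count=0 queue=[] holders={T4,T5,T7}
Step 12: wait(T2) -> count=0 queue=[T2] holders={T4,T5,T7}
Final holders: T4,T5,T7

Answer: T4,T5,T7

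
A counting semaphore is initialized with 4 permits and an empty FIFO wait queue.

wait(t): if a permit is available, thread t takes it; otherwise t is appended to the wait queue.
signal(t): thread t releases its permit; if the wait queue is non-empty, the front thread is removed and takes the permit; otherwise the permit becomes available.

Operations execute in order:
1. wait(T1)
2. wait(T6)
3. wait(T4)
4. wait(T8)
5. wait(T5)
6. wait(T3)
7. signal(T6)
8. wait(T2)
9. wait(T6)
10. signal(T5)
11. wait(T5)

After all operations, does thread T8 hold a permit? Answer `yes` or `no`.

Answer: yes

Derivation:
Step 1: wait(T1) -> count=3 queue=[] holders={T1}
Step 2: wait(T6) -> count=2 queue=[] holders={T1,T6}
Step 3: wait(T4) -> count=1 queue=[] holders={T1,T4,T6}
Step 4: wait(T8) -> count=0 queue=[] holders={T1,T4,T6,T8}
Step 5: wait(T5) -> count=0 queue=[T5] holders={T1,T4,T6,T8}
Step 6: wait(T3) -> count=0 queue=[T5,T3] holders={T1,T4,T6,T8}
Step 7: signal(T6) -> count=0 queue=[T3] holders={T1,T4,T5,T8}
Step 8: wait(T2) -> count=0 queue=[T3,T2] holders={T1,T4,T5,T8}
Step 9: wait(T6) -> count=0 queue=[T3,T2,T6] holders={T1,T4,T5,T8}
Step 10: signal(T5) -> count=0 queue=[T2,T6] holders={T1,T3,T4,T8}
Step 11: wait(T5) -> count=0 queue=[T2,T6,T5] holders={T1,T3,T4,T8}
Final holders: {T1,T3,T4,T8} -> T8 in holders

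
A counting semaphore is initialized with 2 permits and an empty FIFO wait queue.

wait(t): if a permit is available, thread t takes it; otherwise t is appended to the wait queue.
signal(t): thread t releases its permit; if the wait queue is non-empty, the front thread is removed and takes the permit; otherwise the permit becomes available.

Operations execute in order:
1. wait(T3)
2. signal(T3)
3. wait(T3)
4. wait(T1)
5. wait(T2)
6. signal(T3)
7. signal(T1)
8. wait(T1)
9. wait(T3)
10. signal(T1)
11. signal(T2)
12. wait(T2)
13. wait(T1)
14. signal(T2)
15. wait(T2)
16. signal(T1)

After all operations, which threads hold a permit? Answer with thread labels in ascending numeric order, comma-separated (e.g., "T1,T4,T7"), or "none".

Answer: T2,T3

Derivation:
Step 1: wait(T3) -> count=1 queue=[] holders={T3}
Step 2: signal(T3) -> count=2 queue=[] holders={none}
Step 3: wait(T3) -> count=1 queue=[] holders={T3}
Step 4: wait(T1) -> count=0 queue=[] holders={T1,T3}
Step 5: wait(T2) -> count=0 queue=[T2] holders={T1,T3}
Step 6: signal(T3) -> count=0 queue=[] holders={T1,T2}
Step 7: signal(T1) -> count=1 queue=[] holders={T2}
Step 8: wait(T1) -> count=0 queue=[] holders={T1,T2}
Step 9: wait(T3) -> count=0 queue=[T3] holders={T1,T2}
Step 10: signal(T1) -> count=0 queue=[] holders={T2,T3}
Step 11: signal(T2) -> count=1 queue=[] holders={T3}
Step 12: wait(T2) -> count=0 queue=[] holders={T2,T3}
Step 13: wait(T1) -> count=0 queue=[T1] holders={T2,T3}
Step 14: signal(T2) -> count=0 queue=[] holders={T1,T3}
Step 15: wait(T2) -> count=0 queue=[T2] holders={T1,T3}
Step 16: signal(T1) -> count=0 queue=[] holders={T2,T3}
Final holders: T2,T3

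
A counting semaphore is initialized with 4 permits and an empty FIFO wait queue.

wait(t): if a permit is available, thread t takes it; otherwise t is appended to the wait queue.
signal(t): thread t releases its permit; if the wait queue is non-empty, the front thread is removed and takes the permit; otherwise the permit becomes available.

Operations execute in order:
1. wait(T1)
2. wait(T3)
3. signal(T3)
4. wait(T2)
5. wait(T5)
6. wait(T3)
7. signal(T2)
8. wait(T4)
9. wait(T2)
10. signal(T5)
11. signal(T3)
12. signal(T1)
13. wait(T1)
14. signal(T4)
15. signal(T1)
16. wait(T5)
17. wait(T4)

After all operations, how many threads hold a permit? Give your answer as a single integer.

Answer: 3

Derivation:
Step 1: wait(T1) -> count=3 queue=[] holders={T1}
Step 2: wait(T3) -> count=2 queue=[] holders={T1,T3}
Step 3: signal(T3) -> count=3 queue=[] holders={T1}
Step 4: wait(T2) -> count=2 queue=[] holders={T1,T2}
Step 5: wait(T5) -> count=1 queue=[] holders={T1,T2,T5}
Step 6: wait(T3) -> count=0 queue=[] holders={T1,T2,T3,T5}
Step 7: signal(T2) -> count=1 queue=[] holders={T1,T3,T5}
Step 8: wait(T4) -> count=0 queue=[] holders={T1,T3,T4,T5}
Step 9: wait(T2) -> count=0 queue=[T2] holders={T1,T3,T4,T5}
Step 10: signal(T5) -> count=0 queue=[] holders={T1,T2,T3,T4}
Step 11: signal(T3) -> count=1 queue=[] holders={T1,T2,T4}
Step 12: signal(T1) -> count=2 queue=[] holders={T2,T4}
Step 13: wait(T1) -> count=1 queue=[] holders={T1,T2,T4}
Step 14: signal(T4) -> count=2 queue=[] holders={T1,T2}
Step 15: signal(T1) -> count=3 queue=[] holders={T2}
Step 16: wait(T5) -> count=2 queue=[] holders={T2,T5}
Step 17: wait(T4) -> count=1 queue=[] holders={T2,T4,T5}
Final holders: {T2,T4,T5} -> 3 thread(s)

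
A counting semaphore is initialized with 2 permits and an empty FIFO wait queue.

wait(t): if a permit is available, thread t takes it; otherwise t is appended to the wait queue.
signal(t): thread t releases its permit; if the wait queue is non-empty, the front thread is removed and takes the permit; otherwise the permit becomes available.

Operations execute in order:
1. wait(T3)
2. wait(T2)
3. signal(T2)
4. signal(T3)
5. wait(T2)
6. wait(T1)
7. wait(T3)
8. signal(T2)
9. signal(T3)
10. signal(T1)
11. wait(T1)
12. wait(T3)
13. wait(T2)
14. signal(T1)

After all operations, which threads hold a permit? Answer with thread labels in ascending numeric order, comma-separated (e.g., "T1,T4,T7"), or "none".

Step 1: wait(T3) -> count=1 queue=[] holders={T3}
Step 2: wait(T2) -> count=0 queue=[] holders={T2,T3}
Step 3: signal(T2) -> count=1 queue=[] holders={T3}
Step 4: signal(T3) -> count=2 queue=[] holders={none}
Step 5: wait(T2) -> count=1 queue=[] holders={T2}
Step 6: wait(T1) -> count=0 queue=[] holders={T1,T2}
Step 7: wait(T3) -> count=0 queue=[T3] holders={T1,T2}
Step 8: signal(T2) -> count=0 queue=[] holders={T1,T3}
Step 9: signal(T3) -> count=1 queue=[] holders={T1}
Step 10: signal(T1) -> count=2 queue=[] holders={none}
Step 11: wait(T1) -> count=1 queue=[] holders={T1}
Step 12: wait(T3) -> count=0 queue=[] holders={T1,T3}
Step 13: wait(T2) -> count=0 queue=[T2] holders={T1,T3}
Step 14: signal(T1) -> count=0 queue=[] holders={T2,T3}
Final holders: T2,T3

Answer: T2,T3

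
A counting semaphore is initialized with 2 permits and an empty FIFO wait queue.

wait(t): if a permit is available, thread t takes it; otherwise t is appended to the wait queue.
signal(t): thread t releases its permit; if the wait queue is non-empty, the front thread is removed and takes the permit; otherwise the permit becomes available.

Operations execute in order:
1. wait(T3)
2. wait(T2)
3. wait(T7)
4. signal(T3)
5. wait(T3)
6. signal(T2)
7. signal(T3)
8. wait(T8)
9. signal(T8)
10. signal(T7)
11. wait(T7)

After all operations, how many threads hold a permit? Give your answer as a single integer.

Answer: 1

Derivation:
Step 1: wait(T3) -> count=1 queue=[] holders={T3}
Step 2: wait(T2) -> count=0 queue=[] holders={T2,T3}
Step 3: wait(T7) -> count=0 queue=[T7] holders={T2,T3}
Step 4: signal(T3) -> count=0 queue=[] holders={T2,T7}
Step 5: wait(T3) -> count=0 queue=[T3] holders={T2,T7}
Step 6: signal(T2) -> count=0 queue=[] holders={T3,T7}
Step 7: signal(T3) -> count=1 queue=[] holders={T7}
Step 8: wait(T8) -> count=0 queue=[] holders={T7,T8}
Step 9: signal(T8) -> count=1 queue=[] holders={T7}
Step 10: signal(T7) -> count=2 queue=[] holders={none}
Step 11: wait(T7) -> count=1 queue=[] holders={T7}
Final holders: {T7} -> 1 thread(s)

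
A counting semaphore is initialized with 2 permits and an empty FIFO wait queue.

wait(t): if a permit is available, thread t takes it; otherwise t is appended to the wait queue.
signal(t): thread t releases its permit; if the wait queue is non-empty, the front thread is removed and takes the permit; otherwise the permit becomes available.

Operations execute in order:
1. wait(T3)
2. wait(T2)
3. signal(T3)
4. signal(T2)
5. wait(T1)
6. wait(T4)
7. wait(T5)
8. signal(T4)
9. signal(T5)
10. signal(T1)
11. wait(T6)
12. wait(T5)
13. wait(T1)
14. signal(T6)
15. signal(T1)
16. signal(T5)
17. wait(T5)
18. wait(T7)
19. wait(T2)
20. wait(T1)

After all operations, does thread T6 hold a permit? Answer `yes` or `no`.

Step 1: wait(T3) -> count=1 queue=[] holders={T3}
Step 2: wait(T2) -> count=0 queue=[] holders={T2,T3}
Step 3: signal(T3) -> count=1 queue=[] holders={T2}
Step 4: signal(T2) -> count=2 queue=[] holders={none}
Step 5: wait(T1) -> count=1 queue=[] holders={T1}
Step 6: wait(T4) -> count=0 queue=[] holders={T1,T4}
Step 7: wait(T5) -> count=0 queue=[T5] holders={T1,T4}
Step 8: signal(T4) -> count=0 queue=[] holders={T1,T5}
Step 9: signal(T5) -> count=1 queue=[] holders={T1}
Step 10: signal(T1) -> count=2 queue=[] holders={none}
Step 11: wait(T6) -> count=1 queue=[] holders={T6}
Step 12: wait(T5) -> count=0 queue=[] holders={T5,T6}
Step 13: wait(T1) -> count=0 queue=[T1] holders={T5,T6}
Step 14: signal(T6) -> count=0 queue=[] holders={T1,T5}
Step 15: signal(T1) -> count=1 queue=[] holders={T5}
Step 16: signal(T5) -> count=2 queue=[] holders={none}
Step 17: wait(T5) -> count=1 queue=[] holders={T5}
Step 18: wait(T7) -> count=0 queue=[] holders={T5,T7}
Step 19: wait(T2) -> count=0 queue=[T2] holders={T5,T7}
Step 20: wait(T1) -> count=0 queue=[T2,T1] holders={T5,T7}
Final holders: {T5,T7} -> T6 not in holders

Answer: no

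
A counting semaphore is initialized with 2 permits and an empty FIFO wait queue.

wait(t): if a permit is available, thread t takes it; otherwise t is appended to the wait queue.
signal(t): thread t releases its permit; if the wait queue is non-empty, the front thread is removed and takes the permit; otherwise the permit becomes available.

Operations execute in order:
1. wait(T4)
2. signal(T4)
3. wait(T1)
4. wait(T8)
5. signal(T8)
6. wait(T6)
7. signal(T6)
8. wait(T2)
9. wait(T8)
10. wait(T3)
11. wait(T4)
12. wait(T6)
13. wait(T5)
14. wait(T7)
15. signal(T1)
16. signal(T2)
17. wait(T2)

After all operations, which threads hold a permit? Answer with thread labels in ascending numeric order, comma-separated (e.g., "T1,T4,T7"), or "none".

Answer: T3,T8

Derivation:
Step 1: wait(T4) -> count=1 queue=[] holders={T4}
Step 2: signal(T4) -> count=2 queue=[] holders={none}
Step 3: wait(T1) -> count=1 queue=[] holders={T1}
Step 4: wait(T8) -> count=0 queue=[] holders={T1,T8}
Step 5: signal(T8) -> count=1 queue=[] holders={T1}
Step 6: wait(T6) -> count=0 queue=[] holders={T1,T6}
Step 7: signal(T6) -> count=1 queue=[] holders={T1}
Step 8: wait(T2) -> count=0 queue=[] holders={T1,T2}
Step 9: wait(T8) -> count=0 queue=[T8] holders={T1,T2}
Step 10: wait(T3) -> count=0 queue=[T8,T3] holders={T1,T2}
Step 11: wait(T4) -> count=0 queue=[T8,T3,T4] holders={T1,T2}
Step 12: wait(T6) -> count=0 queue=[T8,T3,T4,T6] holders={T1,T2}
Step 13: wait(T5) -> count=0 queue=[T8,T3,T4,T6,T5] holders={T1,T2}
Step 14: wait(T7) -> count=0 queue=[T8,T3,T4,T6,T5,T7] holders={T1,T2}
Step 15: signal(T1) -> count=0 queue=[T3,T4,T6,T5,T7] holders={T2,T8}
Step 16: signal(T2) -> count=0 queue=[T4,T6,T5,T7] holders={T3,T8}
Step 17: wait(T2) -> count=0 queue=[T4,T6,T5,T7,T2] holders={T3,T8}
Final holders: T3,T8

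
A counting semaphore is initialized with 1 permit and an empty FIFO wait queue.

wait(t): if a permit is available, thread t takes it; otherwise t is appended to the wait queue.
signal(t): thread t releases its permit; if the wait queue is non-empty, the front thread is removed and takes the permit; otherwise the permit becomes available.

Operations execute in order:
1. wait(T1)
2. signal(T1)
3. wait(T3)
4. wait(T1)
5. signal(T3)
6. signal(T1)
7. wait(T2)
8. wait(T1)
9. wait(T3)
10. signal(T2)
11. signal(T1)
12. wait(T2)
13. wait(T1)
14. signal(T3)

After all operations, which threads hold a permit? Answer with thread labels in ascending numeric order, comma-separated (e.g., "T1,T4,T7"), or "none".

Answer: T2

Derivation:
Step 1: wait(T1) -> count=0 queue=[] holders={T1}
Step 2: signal(T1) -> count=1 queue=[] holders={none}
Step 3: wait(T3) -> count=0 queue=[] holders={T3}
Step 4: wait(T1) -> count=0 queue=[T1] holders={T3}
Step 5: signal(T3) -> count=0 queue=[] holders={T1}
Step 6: signal(T1) -> count=1 queue=[] holders={none}
Step 7: wait(T2) -> count=0 queue=[] holders={T2}
Step 8: wait(T1) -> count=0 queue=[T1] holders={T2}
Step 9: wait(T3) -> count=0 queue=[T1,T3] holders={T2}
Step 10: signal(T2) -> count=0 queue=[T3] holders={T1}
Step 11: signal(T1) -> count=0 queue=[] holders={T3}
Step 12: wait(T2) -> count=0 queue=[T2] holders={T3}
Step 13: wait(T1) -> count=0 queue=[T2,T1] holders={T3}
Step 14: signal(T3) -> count=0 queue=[T1] holders={T2}
Final holders: T2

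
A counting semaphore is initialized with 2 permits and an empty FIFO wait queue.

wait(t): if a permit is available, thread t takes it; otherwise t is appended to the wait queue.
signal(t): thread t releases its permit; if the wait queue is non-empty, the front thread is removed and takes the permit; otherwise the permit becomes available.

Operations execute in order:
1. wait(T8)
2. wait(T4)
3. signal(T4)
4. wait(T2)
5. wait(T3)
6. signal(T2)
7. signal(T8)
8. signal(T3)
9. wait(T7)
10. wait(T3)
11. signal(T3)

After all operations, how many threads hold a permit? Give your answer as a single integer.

Step 1: wait(T8) -> count=1 queue=[] holders={T8}
Step 2: wait(T4) -> count=0 queue=[] holders={T4,T8}
Step 3: signal(T4) -> count=1 queue=[] holders={T8}
Step 4: wait(T2) -> count=0 queue=[] holders={T2,T8}
Step 5: wait(T3) -> count=0 queue=[T3] holders={T2,T8}
Step 6: signal(T2) -> count=0 queue=[] holders={T3,T8}
Step 7: signal(T8) -> count=1 queue=[] holders={T3}
Step 8: signal(T3) -> count=2 queue=[] holders={none}
Step 9: wait(T7) -> count=1 queue=[] holders={T7}
Step 10: wait(T3) -> count=0 queue=[] holders={T3,T7}
Step 11: signal(T3) -> count=1 queue=[] holders={T7}
Final holders: {T7} -> 1 thread(s)

Answer: 1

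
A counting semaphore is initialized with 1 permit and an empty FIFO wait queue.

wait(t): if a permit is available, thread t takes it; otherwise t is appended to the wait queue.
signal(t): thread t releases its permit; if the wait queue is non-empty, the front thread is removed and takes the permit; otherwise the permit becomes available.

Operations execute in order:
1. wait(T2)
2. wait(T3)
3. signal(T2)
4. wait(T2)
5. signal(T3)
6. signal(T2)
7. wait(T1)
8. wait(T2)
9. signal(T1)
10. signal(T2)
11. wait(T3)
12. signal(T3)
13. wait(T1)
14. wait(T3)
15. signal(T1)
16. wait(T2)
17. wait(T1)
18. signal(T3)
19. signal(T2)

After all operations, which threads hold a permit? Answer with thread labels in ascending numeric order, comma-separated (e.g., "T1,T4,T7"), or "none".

Answer: T1

Derivation:
Step 1: wait(T2) -> count=0 queue=[] holders={T2}
Step 2: wait(T3) -> count=0 queue=[T3] holders={T2}
Step 3: signal(T2) -> count=0 queue=[] holders={T3}
Step 4: wait(T2) -> count=0 queue=[T2] holders={T3}
Step 5: signal(T3) -> count=0 queue=[] holders={T2}
Step 6: signal(T2) -> count=1 queue=[] holders={none}
Step 7: wait(T1) -> count=0 queue=[] holders={T1}
Step 8: wait(T2) -> count=0 queue=[T2] holders={T1}
Step 9: signal(T1) -> count=0 queue=[] holders={T2}
Step 10: signal(T2) -> count=1 queue=[] holders={none}
Step 11: wait(T3) -> count=0 queue=[] holders={T3}
Step 12: signal(T3) -> count=1 queue=[] holders={none}
Step 13: wait(T1) -> count=0 queue=[] holders={T1}
Step 14: wait(T3) -> count=0 queue=[T3] holders={T1}
Step 15: signal(T1) -> count=0 queue=[] holders={T3}
Step 16: wait(T2) -> count=0 queue=[T2] holders={T3}
Step 17: wait(T1) -> count=0 queue=[T2,T1] holders={T3}
Step 18: signal(T3) -> count=0 queue=[T1] holders={T2}
Step 19: signal(T2) -> count=0 queue=[] holders={T1}
Final holders: T1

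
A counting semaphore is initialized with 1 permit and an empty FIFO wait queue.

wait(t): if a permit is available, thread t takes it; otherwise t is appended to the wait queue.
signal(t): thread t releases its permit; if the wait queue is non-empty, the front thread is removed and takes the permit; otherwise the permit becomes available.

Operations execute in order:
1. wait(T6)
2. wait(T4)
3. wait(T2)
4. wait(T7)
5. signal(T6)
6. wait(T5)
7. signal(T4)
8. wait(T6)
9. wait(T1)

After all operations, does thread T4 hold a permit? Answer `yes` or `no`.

Step 1: wait(T6) -> count=0 queue=[] holders={T6}
Step 2: wait(T4) -> count=0 queue=[T4] holders={T6}
Step 3: wait(T2) -> count=0 queue=[T4,T2] holders={T6}
Step 4: wait(T7) -> count=0 queue=[T4,T2,T7] holders={T6}
Step 5: signal(T6) -> count=0 queue=[T2,T7] holders={T4}
Step 6: wait(T5) -> count=0 queue=[T2,T7,T5] holders={T4}
Step 7: signal(T4) -> count=0 queue=[T7,T5] holders={T2}
Step 8: wait(T6) -> count=0 queue=[T7,T5,T6] holders={T2}
Step 9: wait(T1) -> count=0 queue=[T7,T5,T6,T1] holders={T2}
Final holders: {T2} -> T4 not in holders

Answer: no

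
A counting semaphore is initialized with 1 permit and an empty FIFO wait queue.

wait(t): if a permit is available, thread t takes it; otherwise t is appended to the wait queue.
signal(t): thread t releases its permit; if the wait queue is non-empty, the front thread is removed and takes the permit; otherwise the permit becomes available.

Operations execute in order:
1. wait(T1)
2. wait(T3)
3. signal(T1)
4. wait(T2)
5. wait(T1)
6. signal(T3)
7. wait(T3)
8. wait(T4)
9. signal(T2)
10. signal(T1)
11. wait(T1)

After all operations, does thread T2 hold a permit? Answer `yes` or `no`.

Step 1: wait(T1) -> count=0 queue=[] holders={T1}
Step 2: wait(T3) -> count=0 queue=[T3] holders={T1}
Step 3: signal(T1) -> count=0 queue=[] holders={T3}
Step 4: wait(T2) -> count=0 queue=[T2] holders={T3}
Step 5: wait(T1) -> count=0 queue=[T2,T1] holders={T3}
Step 6: signal(T3) -> count=0 queue=[T1] holders={T2}
Step 7: wait(T3) -> count=0 queue=[T1,T3] holders={T2}
Step 8: wait(T4) -> count=0 queue=[T1,T3,T4] holders={T2}
Step 9: signal(T2) -> count=0 queue=[T3,T4] holders={T1}
Step 10: signal(T1) -> count=0 queue=[T4] holders={T3}
Step 11: wait(T1) -> count=0 queue=[T4,T1] holders={T3}
Final holders: {T3} -> T2 not in holders

Answer: no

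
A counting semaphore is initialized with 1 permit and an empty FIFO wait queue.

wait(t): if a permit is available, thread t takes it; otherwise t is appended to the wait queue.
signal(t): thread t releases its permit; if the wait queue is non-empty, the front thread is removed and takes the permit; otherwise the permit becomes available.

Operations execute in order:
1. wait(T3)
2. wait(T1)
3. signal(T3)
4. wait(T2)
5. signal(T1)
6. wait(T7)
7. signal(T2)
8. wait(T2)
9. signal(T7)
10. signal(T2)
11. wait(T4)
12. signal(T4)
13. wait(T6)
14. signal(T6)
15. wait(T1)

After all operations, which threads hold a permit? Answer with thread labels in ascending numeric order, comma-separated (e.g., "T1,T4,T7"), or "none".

Answer: T1

Derivation:
Step 1: wait(T3) -> count=0 queue=[] holders={T3}
Step 2: wait(T1) -> count=0 queue=[T1] holders={T3}
Step 3: signal(T3) -> count=0 queue=[] holders={T1}
Step 4: wait(T2) -> count=0 queue=[T2] holders={T1}
Step 5: signal(T1) -> count=0 queue=[] holders={T2}
Step 6: wait(T7) -> count=0 queue=[T7] holders={T2}
Step 7: signal(T2) -> count=0 queue=[] holders={T7}
Step 8: wait(T2) -> count=0 queue=[T2] holders={T7}
Step 9: signal(T7) -> count=0 queue=[] holders={T2}
Step 10: signal(T2) -> count=1 queue=[] holders={none}
Step 11: wait(T4) -> count=0 queue=[] holders={T4}
Step 12: signal(T4) -> count=1 queue=[] holders={none}
Step 13: wait(T6) -> count=0 queue=[] holders={T6}
Step 14: signal(T6) -> count=1 queue=[] holders={none}
Step 15: wait(T1) -> count=0 queue=[] holders={T1}
Final holders: T1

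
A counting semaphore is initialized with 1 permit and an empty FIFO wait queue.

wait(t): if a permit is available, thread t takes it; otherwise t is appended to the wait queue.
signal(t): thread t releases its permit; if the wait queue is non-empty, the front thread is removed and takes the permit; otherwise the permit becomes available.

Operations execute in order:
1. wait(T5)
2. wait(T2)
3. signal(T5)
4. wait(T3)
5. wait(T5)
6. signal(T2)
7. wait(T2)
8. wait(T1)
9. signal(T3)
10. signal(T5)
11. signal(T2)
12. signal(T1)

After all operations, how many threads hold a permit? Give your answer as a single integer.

Step 1: wait(T5) -> count=0 queue=[] holders={T5}
Step 2: wait(T2) -> count=0 queue=[T2] holders={T5}
Step 3: signal(T5) -> count=0 queue=[] holders={T2}
Step 4: wait(T3) -> count=0 queue=[T3] holders={T2}
Step 5: wait(T5) -> count=0 queue=[T3,T5] holders={T2}
Step 6: signal(T2) -> count=0 queue=[T5] holders={T3}
Step 7: wait(T2) -> count=0 queue=[T5,T2] holders={T3}
Step 8: wait(T1) -> count=0 queue=[T5,T2,T1] holders={T3}
Step 9: signal(T3) -> count=0 queue=[T2,T1] holders={T5}
Step 10: signal(T5) -> count=0 queue=[T1] holders={T2}
Step 11: signal(T2) -> count=0 queue=[] holders={T1}
Step 12: signal(T1) -> count=1 queue=[] holders={none}
Final holders: {none} -> 0 thread(s)

Answer: 0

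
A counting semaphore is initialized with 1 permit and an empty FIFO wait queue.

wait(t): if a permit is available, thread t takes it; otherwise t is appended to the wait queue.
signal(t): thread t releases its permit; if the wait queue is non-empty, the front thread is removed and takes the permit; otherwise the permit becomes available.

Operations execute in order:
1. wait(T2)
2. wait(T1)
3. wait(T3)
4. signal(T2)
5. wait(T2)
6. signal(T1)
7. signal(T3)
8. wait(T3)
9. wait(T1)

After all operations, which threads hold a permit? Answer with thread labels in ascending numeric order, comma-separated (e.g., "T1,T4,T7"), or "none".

Step 1: wait(T2) -> count=0 queue=[] holders={T2}
Step 2: wait(T1) -> count=0 queue=[T1] holders={T2}
Step 3: wait(T3) -> count=0 queue=[T1,T3] holders={T2}
Step 4: signal(T2) -> count=0 queue=[T3] holders={T1}
Step 5: wait(T2) -> count=0 queue=[T3,T2] holders={T1}
Step 6: signal(T1) -> count=0 queue=[T2] holders={T3}
Step 7: signal(T3) -> count=0 queue=[] holders={T2}
Step 8: wait(T3) -> count=0 queue=[T3] holders={T2}
Step 9: wait(T1) -> count=0 queue=[T3,T1] holders={T2}
Final holders: T2

Answer: T2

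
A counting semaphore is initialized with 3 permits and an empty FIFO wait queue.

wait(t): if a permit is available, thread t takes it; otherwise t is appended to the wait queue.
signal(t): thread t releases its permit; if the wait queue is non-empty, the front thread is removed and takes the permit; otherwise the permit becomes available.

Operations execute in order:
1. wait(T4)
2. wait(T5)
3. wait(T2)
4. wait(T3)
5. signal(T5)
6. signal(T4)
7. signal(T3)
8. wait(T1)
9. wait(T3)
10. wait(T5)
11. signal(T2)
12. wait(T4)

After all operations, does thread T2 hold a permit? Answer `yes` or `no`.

Answer: no

Derivation:
Step 1: wait(T4) -> count=2 queue=[] holders={T4}
Step 2: wait(T5) -> count=1 queue=[] holders={T4,T5}
Step 3: wait(T2) -> count=0 queue=[] holders={T2,T4,T5}
Step 4: wait(T3) -> count=0 queue=[T3] holders={T2,T4,T5}
Step 5: signal(T5) -> count=0 queue=[] holders={T2,T3,T4}
Step 6: signal(T4) -> count=1 queue=[] holders={T2,T3}
Step 7: signal(T3) -> count=2 queue=[] holders={T2}
Step 8: wait(T1) -> count=1 queue=[] holders={T1,T2}
Step 9: wait(T3) -> count=0 queue=[] holders={T1,T2,T3}
Step 10: wait(T5) -> count=0 queue=[T5] holders={T1,T2,T3}
Step 11: signal(T2) -> count=0 queue=[] holders={T1,T3,T5}
Step 12: wait(T4) -> count=0 queue=[T4] holders={T1,T3,T5}
Final holders: {T1,T3,T5} -> T2 not in holders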